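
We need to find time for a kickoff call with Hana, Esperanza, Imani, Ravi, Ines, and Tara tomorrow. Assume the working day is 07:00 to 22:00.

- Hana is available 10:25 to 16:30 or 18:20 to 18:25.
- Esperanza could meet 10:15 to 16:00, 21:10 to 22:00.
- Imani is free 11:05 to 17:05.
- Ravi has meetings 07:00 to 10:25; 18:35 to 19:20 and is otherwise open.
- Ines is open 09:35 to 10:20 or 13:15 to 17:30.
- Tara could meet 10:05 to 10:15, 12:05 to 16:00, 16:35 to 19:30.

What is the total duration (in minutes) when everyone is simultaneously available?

Hana free: 10:25-16:30, 18:20-18:25.
Esperanza free: 10:15-16:00, 21:10-22:00.
Imani free: 11:05-17:05.
Ravi free: 10:25-18:35, 19:20-22:00 (invert busy blocks within the working day).
Ines free: 09:35-10:20, 13:15-17:30.
Tara free: 10:05-10:15, 12:05-16:00, 16:35-19:30.
Hana ∩ Esperanza: 10:25-16:00.
Hana ∩ Esperanza ∩ Imani: 11:05-16:00.
Hana ∩ Esperanza ∩ Imani ∩ Ravi: 11:05-16:00.
Hana ∩ Esperanza ∩ Imani ∩ Ravi ∩ Ines: 13:15-16:00.
Hana ∩ Esperanza ∩ Imani ∩ Ravi ∩ Ines ∩ Tara: 13:15-16:00.
Those are the intersection windows.
That's a single block of 165 minutes.

165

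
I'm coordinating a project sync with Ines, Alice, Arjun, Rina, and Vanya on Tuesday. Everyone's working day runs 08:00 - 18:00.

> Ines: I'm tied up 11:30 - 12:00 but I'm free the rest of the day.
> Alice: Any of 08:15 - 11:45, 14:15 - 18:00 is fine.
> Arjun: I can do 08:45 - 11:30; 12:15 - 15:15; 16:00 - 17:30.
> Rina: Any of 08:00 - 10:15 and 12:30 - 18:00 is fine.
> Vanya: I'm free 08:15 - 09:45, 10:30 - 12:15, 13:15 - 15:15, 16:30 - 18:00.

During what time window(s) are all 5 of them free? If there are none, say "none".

08:45-09:45, 14:15-15:15, 16:30-17:30

Ines free: 08:00-11:30, 12:00-18:00 (invert busy blocks within the working day).
Alice free: 08:15-11:45, 14:15-18:00.
Arjun free: 08:45-11:30, 12:15-15:15, 16:00-17:30.
Rina free: 08:00-10:15, 12:30-18:00.
Vanya free: 08:15-09:45, 10:30-12:15, 13:15-15:15, 16:30-18:00.
Ines ∩ Alice: 08:15-11:30, 14:15-18:00.
Ines ∩ Alice ∩ Arjun: 08:45-11:30, 14:15-15:15, 16:00-17:30.
Ines ∩ Alice ∩ Arjun ∩ Rina: 08:45-10:15, 14:15-15:15, 16:00-17:30.
Ines ∩ Alice ∩ Arjun ∩ Rina ∩ Vanya: 08:45-09:45, 14:15-15:15, 16:30-17:30.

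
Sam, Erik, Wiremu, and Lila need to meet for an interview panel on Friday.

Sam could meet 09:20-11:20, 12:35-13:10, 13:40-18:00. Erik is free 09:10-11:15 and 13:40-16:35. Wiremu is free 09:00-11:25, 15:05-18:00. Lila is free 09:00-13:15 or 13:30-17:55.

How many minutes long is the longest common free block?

Sam ∩ Erik: 09:20-11:15, 13:40-16:35.
Sam ∩ Erik ∩ Wiremu: 09:20-11:15, 15:05-16:35.
Sam ∩ Erik ∩ Wiremu ∩ Lila: 09:20-11:15, 15:05-16:35.
The longest is 09:20-11:15 at 115 minutes.

115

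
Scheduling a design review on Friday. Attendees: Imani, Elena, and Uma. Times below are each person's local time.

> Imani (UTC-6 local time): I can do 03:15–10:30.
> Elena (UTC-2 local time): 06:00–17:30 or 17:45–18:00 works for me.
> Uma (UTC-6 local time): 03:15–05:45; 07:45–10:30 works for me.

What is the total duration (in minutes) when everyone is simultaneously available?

315

Imani in UTC: 09:15-16:30 (add 6h to convert from UTC-6).
Elena in UTC: 08:00-19:30, 19:45-20:00 (add 2h to convert from UTC-2).
Uma in UTC: 09:15-11:45, 13:45-16:30 (add 6h to convert from UTC-6).
Imani ∩ Elena: 09:15-16:30.
Imani ∩ Elena ∩ Uma: 09:15-11:45, 13:45-16:30.
Those are the intersection windows.
Summing the common windows: 150 + 165 = 315 minutes.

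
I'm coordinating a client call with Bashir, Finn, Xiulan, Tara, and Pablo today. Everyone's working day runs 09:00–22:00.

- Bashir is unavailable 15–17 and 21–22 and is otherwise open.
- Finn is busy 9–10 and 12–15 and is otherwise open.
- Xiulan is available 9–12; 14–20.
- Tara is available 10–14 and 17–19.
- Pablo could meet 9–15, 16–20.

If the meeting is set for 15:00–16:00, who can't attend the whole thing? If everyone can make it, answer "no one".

Bashir, Pablo, Tara

Bashir free: 09:00-15:00, 17:00-21:00 (invert busy blocks within the working day).
Finn free: 10:00-12:00, 15:00-22:00 (invert busy blocks within the working day).
Xiulan free: 09:00-12:00, 14:00-20:00.
Tara free: 10:00-14:00, 17:00-19:00.
Pablo free: 09:00-15:00, 16:00-20:00.
Bashir: not fully free for 15:00-16:00. Finn: free for 15:00-16:00. Xiulan: free for 15:00-16:00. Tara: not fully free for 15:00-16:00. Pablo: not fully free for 15:00-16:00.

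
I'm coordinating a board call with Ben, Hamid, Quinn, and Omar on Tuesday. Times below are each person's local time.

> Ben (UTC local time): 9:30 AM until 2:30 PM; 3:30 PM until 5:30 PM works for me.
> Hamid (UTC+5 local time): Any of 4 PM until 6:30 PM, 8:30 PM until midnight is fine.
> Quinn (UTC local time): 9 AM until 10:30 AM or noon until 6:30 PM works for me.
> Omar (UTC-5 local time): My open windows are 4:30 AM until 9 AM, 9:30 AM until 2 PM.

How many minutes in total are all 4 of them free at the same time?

210

Ben in UTC: 09:30-14:30, 15:30-17:30.
Hamid in UTC: 11:00-13:30, 15:30-19:00 (subtract 5h to convert from UTC+5).
Quinn in UTC: 09:00-10:30, 12:00-18:30.
Omar in UTC: 09:30-14:00, 14:30-19:00 (add 5h to convert from UTC-5).
Ben ∩ Hamid: 11:00-13:30, 15:30-17:30.
Ben ∩ Hamid ∩ Quinn: 12:00-13:30, 15:30-17:30.
Ben ∩ Hamid ∩ Quinn ∩ Omar: 12:00-13:30, 15:30-17:30.
So the common availability across everyone is 12:00-13:30, 15:30-17:30.
Summing the common windows: 90 + 120 = 210 minutes.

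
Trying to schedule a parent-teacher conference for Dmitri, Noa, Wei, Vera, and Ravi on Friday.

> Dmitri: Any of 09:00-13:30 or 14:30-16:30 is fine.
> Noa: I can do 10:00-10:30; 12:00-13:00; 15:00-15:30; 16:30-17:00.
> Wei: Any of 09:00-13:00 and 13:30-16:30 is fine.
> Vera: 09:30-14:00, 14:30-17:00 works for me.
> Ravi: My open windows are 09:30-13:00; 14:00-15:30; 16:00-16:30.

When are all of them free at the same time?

Dmitri ∩ Noa: 10:00-10:30, 12:00-13:00, 15:00-15:30.
Dmitri ∩ Noa ∩ Wei: 10:00-10:30, 12:00-13:00, 15:00-15:30.
Dmitri ∩ Noa ∩ Wei ∩ Vera: 10:00-10:30, 12:00-13:00, 15:00-15:30.
Dmitri ∩ Noa ∩ Wei ∩ Vera ∩ Ravi: 10:00-10:30, 12:00-13:00, 15:00-15:30.

10:00-10:30, 12:00-13:00, 15:00-15:30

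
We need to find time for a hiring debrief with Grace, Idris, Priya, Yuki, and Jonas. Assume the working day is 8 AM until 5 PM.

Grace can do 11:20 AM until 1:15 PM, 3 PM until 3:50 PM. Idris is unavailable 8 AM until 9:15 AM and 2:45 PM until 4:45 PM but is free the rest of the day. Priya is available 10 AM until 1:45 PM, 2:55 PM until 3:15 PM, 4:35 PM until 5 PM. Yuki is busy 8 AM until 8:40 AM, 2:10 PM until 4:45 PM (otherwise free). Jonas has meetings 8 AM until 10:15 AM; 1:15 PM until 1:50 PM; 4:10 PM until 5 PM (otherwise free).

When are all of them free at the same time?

Grace free: 11:20-13:15, 15:00-15:50.
Idris free: 09:15-14:45, 16:45-17:00 (invert busy blocks within the working day).
Priya free: 10:00-13:45, 14:55-15:15, 16:35-17:00.
Yuki free: 08:40-14:10, 16:45-17:00 (invert busy blocks within the working day).
Jonas free: 10:15-13:15, 13:50-16:10 (invert busy blocks within the working day).
Grace ∩ Idris: 11:20-13:15.
Grace ∩ Idris ∩ Priya: 11:20-13:15.
Grace ∩ Idris ∩ Priya ∩ Yuki: 11:20-13:15.
Grace ∩ Idris ∩ Priya ∩ Yuki ∩ Jonas: 11:20-13:15.

11:20-13:15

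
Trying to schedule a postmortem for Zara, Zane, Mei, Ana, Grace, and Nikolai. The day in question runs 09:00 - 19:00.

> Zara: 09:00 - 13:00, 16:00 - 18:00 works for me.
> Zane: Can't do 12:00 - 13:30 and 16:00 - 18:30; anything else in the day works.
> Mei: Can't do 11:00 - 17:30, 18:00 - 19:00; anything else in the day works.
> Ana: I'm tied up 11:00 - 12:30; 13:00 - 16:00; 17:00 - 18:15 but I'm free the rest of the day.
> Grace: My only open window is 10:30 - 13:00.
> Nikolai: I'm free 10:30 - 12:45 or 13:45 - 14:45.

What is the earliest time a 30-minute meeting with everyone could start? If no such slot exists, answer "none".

10:30

Zara free: 09:00-13:00, 16:00-18:00.
Zane free: 09:00-12:00, 13:30-16:00, 18:30-19:00 (invert busy blocks within the working day).
Mei free: 09:00-11:00, 17:30-18:00 (invert busy blocks within the working day).
Ana free: 09:00-11:00, 12:30-13:00, 16:00-17:00, 18:15-19:00 (invert busy blocks within the working day).
Grace free: 10:30-13:00.
Nikolai free: 10:30-12:45, 13:45-14:45.
Zara ∩ Zane: 09:00-12:00.
Zara ∩ Zane ∩ Mei: 09:00-11:00.
Zara ∩ Zane ∩ Mei ∩ Ana: 09:00-11:00.
Zara ∩ Zane ∩ Mei ∩ Ana ∩ Grace: 10:30-11:00.
Zara ∩ Zane ∩ Mei ∩ Ana ∩ Grace ∩ Nikolai: 10:30-11:00.
Those are the intersection windows.
The first common window of at least 30 minutes is 10:30-11:00, so the earliest start is 10:30.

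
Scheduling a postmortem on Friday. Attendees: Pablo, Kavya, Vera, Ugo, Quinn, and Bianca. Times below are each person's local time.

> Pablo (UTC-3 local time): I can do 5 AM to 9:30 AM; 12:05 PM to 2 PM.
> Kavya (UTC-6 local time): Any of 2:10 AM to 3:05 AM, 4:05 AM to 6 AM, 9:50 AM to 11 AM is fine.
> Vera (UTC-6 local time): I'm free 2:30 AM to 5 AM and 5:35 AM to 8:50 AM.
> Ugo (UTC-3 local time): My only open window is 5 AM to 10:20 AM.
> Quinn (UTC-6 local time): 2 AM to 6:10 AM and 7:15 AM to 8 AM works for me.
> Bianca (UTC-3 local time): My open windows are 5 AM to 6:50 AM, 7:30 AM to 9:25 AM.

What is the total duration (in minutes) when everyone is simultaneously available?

90

Pablo in UTC: 08:00-12:30, 15:05-17:00 (add 3h to convert from UTC-3).
Kavya in UTC: 08:10-09:05, 10:05-12:00, 15:50-17:00 (add 6h to convert from UTC-6).
Vera in UTC: 08:30-11:00, 11:35-14:50 (add 6h to convert from UTC-6).
Ugo in UTC: 08:00-13:20 (add 3h to convert from UTC-3).
Quinn in UTC: 08:00-12:10, 13:15-14:00 (add 6h to convert from UTC-6).
Bianca in UTC: 08:00-09:50, 10:30-12:25 (add 3h to convert from UTC-3).
Pablo ∩ Kavya: 08:10-09:05, 10:05-12:00, 15:50-17:00.
Pablo ∩ Kavya ∩ Vera: 08:30-09:05, 10:05-11:00, 11:35-12:00.
Pablo ∩ Kavya ∩ Vera ∩ Ugo: 08:30-09:05, 10:05-11:00, 11:35-12:00.
Pablo ∩ Kavya ∩ Vera ∩ Ugo ∩ Quinn: 08:30-09:05, 10:05-11:00, 11:35-12:00.
Pablo ∩ Kavya ∩ Vera ∩ Ugo ∩ Quinn ∩ Bianca: 08:30-09:05, 10:30-11:00, 11:35-12:00.
Summing the common windows: 35 + 30 + 25 = 90 minutes.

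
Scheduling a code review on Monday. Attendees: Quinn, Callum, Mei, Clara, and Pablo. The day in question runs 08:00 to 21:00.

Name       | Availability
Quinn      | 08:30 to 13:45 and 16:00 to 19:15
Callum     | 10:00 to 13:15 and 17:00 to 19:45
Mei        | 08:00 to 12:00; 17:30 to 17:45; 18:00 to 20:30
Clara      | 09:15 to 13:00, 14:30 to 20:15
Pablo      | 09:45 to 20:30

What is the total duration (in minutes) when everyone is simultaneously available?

Quinn ∩ Callum: 10:00-13:15, 17:00-19:15.
Quinn ∩ Callum ∩ Mei: 10:00-12:00, 17:30-17:45, 18:00-19:15.
Quinn ∩ Callum ∩ Mei ∩ Clara: 10:00-12:00, 17:30-17:45, 18:00-19:15.
Quinn ∩ Callum ∩ Mei ∩ Clara ∩ Pablo: 10:00-12:00, 17:30-17:45, 18:00-19:15.
Summing the common windows: 120 + 15 + 75 = 210 minutes.

210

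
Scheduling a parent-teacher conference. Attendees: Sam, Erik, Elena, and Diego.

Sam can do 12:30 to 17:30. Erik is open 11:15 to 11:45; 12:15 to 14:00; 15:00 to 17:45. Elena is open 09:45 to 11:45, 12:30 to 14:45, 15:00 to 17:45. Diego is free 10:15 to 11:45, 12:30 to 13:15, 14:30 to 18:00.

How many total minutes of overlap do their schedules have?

195

Sam ∩ Erik: 12:30-14:00, 15:00-17:30.
Sam ∩ Erik ∩ Elena: 12:30-14:00, 15:00-17:30.
Sam ∩ Erik ∩ Elena ∩ Diego: 12:30-13:15, 15:00-17:30.
Summing the common windows: 45 + 150 = 195 minutes.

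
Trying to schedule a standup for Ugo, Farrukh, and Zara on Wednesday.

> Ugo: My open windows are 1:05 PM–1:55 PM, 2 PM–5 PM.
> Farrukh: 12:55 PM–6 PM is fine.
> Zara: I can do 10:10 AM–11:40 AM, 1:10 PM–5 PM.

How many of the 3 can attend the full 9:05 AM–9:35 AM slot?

nobody can make the full 09:05-09:35 slot — that's 0.

0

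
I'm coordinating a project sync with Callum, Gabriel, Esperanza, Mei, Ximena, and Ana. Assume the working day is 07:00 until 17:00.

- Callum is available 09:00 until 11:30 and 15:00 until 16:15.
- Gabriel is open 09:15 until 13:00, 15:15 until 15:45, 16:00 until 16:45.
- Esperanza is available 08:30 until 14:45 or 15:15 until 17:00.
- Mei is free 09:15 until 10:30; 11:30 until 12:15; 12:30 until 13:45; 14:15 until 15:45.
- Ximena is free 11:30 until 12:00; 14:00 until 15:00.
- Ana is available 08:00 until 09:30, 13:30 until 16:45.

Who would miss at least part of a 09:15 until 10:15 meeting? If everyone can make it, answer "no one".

Callum: free for 09:15-10:15. Gabriel: free for 09:15-10:15. Esperanza: free for 09:15-10:15. Mei: free for 09:15-10:15. Ximena: not fully free for 09:15-10:15. Ana: not fully free for 09:15-10:15.

Ana, Ximena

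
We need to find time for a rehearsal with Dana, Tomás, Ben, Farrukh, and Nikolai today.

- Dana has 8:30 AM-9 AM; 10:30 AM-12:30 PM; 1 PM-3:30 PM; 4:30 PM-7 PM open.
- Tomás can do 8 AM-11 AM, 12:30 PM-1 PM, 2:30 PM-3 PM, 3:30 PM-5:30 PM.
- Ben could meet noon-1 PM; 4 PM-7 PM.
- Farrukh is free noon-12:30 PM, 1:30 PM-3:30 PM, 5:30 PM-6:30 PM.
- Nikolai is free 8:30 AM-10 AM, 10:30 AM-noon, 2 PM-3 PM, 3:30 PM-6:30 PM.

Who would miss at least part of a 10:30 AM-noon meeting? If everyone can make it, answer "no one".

Dana: free for 10:30-12:00. Tomás: not fully free for 10:30-12:00. Ben: not fully free for 10:30-12:00. Farrukh: not fully free for 10:30-12:00. Nikolai: free for 10:30-12:00.

Ben, Farrukh, Tomás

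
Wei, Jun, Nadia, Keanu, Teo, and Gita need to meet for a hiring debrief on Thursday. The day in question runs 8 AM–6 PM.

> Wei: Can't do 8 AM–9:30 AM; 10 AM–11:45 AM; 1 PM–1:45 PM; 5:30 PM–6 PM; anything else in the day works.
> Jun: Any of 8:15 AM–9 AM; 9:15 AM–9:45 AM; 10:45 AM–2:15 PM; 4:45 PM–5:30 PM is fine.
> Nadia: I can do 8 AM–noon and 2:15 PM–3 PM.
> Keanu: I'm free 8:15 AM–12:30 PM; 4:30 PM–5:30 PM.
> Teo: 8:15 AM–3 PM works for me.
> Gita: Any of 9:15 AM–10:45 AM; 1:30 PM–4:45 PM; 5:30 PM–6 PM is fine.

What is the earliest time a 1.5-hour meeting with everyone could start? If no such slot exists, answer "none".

Wei free: 09:30-10:00, 11:45-13:00, 13:45-17:30 (invert busy blocks within the working day).
Jun free: 08:15-09:00, 09:15-09:45, 10:45-14:15, 16:45-17:30.
Nadia free: 08:00-12:00, 14:15-15:00.
Keanu free: 08:15-12:30, 16:30-17:30.
Teo free: 08:15-15:00.
Gita free: 09:15-10:45, 13:30-16:45, 17:30-18:00.
Wei ∩ Jun: 09:30-09:45, 11:45-13:00, 13:45-14:15, 16:45-17:30.
Wei ∩ Jun ∩ Nadia: 09:30-09:45, 11:45-12:00.
Wei ∩ Jun ∩ Nadia ∩ Keanu: 09:30-09:45, 11:45-12:00.
Wei ∩ Jun ∩ Nadia ∩ Keanu ∩ Teo: 09:30-09:45, 11:45-12:00.
Wei ∩ Jun ∩ Nadia ∩ Keanu ∩ Teo ∩ Gita: 09:30-09:45.
No common window is at least 90 minutes long.

none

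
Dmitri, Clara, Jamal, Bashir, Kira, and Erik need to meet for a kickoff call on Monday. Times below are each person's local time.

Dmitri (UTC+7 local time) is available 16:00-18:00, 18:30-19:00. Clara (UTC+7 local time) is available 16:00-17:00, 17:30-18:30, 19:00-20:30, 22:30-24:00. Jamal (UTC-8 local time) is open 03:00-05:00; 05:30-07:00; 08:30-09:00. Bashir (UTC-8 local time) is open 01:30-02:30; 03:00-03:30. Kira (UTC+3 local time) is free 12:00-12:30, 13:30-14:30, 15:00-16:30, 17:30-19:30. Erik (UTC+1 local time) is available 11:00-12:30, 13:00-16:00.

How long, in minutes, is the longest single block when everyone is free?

0

Dmitri in UTC: 09:00-11:00, 11:30-12:00 (subtract 7h to convert from UTC+7).
Clara in UTC: 09:00-10:00, 10:30-11:30, 12:00-13:30, 15:30-17:00 (subtract 7h to convert from UTC+7).
Jamal in UTC: 11:00-13:00, 13:30-15:00, 16:30-17:00 (add 8h to convert from UTC-8).
Bashir in UTC: 09:30-10:30, 11:00-11:30 (add 8h to convert from UTC-8).
Kira in UTC: 09:00-09:30, 10:30-11:30, 12:00-13:30, 14:30-16:30 (subtract 3h to convert from UTC+3).
Erik in UTC: 10:00-11:30, 12:00-15:00 (subtract 1h to convert from UTC+1).
Dmitri ∩ Clara: 09:00-10:00, 10:30-11:00.
Dmitri ∩ Clara ∩ Jamal: ∅.
Dmitri ∩ Clara ∩ Jamal ∩ Bashir: ∅.
Dmitri ∩ Clara ∩ Jamal ∩ Bashir ∩ Kira: ∅.
Dmitri ∩ Clara ∩ Jamal ∩ Bashir ∩ Kira ∩ Erik: ∅.
There is no time when everyone is free.
No common window exists, so the longest block is 0 minutes.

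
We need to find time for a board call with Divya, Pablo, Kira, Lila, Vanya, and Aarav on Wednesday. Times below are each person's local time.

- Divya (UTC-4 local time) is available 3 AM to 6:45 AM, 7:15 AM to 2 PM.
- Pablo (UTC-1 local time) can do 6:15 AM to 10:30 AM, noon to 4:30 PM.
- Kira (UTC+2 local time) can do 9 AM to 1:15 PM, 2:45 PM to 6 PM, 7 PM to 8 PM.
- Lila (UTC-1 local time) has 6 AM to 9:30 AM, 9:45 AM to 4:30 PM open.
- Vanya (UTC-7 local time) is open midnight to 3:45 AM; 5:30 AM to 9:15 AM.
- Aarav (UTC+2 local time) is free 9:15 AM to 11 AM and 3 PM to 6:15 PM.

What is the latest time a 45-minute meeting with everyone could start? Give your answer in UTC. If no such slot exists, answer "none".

15:15

Divya in UTC: 07:00-10:45, 11:15-18:00 (add 4h to convert from UTC-4).
Pablo in UTC: 07:15-11:30, 13:00-17:30 (add 1h to convert from UTC-1).
Kira in UTC: 07:00-11:15, 12:45-16:00, 17:00-18:00 (subtract 2h to convert from UTC+2).
Lila in UTC: 07:00-10:30, 10:45-17:30 (add 1h to convert from UTC-1).
Vanya in UTC: 07:00-10:45, 12:30-16:15 (add 7h to convert from UTC-7).
Aarav in UTC: 07:15-09:00, 13:00-16:15 (subtract 2h to convert from UTC+2).
Divya ∩ Pablo: 07:15-10:45, 11:15-11:30, 13:00-17:30.
Divya ∩ Pablo ∩ Kira: 07:15-10:45, 13:00-16:00, 17:00-17:30.
Divya ∩ Pablo ∩ Kira ∩ Lila: 07:15-10:30, 13:00-16:00, 17:00-17:30.
Divya ∩ Pablo ∩ Kira ∩ Lila ∩ Vanya: 07:15-10:30, 13:00-16:00.
Divya ∩ Pablo ∩ Kira ∩ Lila ∩ Vanya ∩ Aarav: 07:15-09:00, 13:00-16:00.
The last common window of at least 45 minutes is 13:00-16:00; a 45-minute meeting can start as late as 15:15 and still end by 16:00.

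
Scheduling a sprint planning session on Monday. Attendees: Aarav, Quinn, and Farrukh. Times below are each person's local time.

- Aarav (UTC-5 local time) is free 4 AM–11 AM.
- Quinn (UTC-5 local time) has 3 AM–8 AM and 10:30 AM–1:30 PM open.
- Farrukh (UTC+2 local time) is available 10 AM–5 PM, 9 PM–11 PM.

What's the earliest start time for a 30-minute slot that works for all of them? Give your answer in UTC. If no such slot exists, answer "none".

09:00

Aarav in UTC: 09:00-16:00 (add 5h to convert from UTC-5).
Quinn in UTC: 08:00-13:00, 15:30-18:30 (add 5h to convert from UTC-5).
Farrukh in UTC: 08:00-15:00, 19:00-21:00 (subtract 2h to convert from UTC+2).
Aarav ∩ Quinn: 09:00-13:00, 15:30-16:00.
Aarav ∩ Quinn ∩ Farrukh: 09:00-13:00.
The first common window of at least 30 minutes is 09:00-13:00, so the earliest start is 09:00.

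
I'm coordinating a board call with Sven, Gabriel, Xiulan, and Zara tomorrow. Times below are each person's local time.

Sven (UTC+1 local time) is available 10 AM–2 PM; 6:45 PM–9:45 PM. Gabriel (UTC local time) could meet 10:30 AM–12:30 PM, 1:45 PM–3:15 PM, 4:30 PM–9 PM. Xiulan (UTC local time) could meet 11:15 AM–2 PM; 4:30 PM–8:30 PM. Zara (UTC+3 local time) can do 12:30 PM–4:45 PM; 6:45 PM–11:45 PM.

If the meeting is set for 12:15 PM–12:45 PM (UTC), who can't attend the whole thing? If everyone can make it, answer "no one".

Gabriel

Sven in UTC: 09:00-13:00, 17:45-20:45 (subtract 1h to convert from UTC+1).
Gabriel in UTC: 10:30-12:30, 13:45-15:15, 16:30-21:00.
Xiulan in UTC: 11:15-14:00, 16:30-20:30.
Zara in UTC: 09:30-13:45, 15:45-20:45 (subtract 3h to convert from UTC+3).
Sven: free for 12:15-12:45. Gabriel: not fully free for 12:15-12:45. Xiulan: free for 12:15-12:45. Zara: free for 12:15-12:45.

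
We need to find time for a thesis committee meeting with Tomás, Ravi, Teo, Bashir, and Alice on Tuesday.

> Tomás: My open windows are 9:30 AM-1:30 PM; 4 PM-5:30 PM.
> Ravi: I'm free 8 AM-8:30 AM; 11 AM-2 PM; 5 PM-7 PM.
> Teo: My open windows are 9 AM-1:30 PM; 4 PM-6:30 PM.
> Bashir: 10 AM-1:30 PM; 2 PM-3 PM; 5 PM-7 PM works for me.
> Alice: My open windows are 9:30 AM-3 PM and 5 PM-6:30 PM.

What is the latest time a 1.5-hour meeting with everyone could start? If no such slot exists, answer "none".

Tomás ∩ Ravi: 11:00-13:30, 17:00-17:30.
Tomás ∩ Ravi ∩ Teo: 11:00-13:30, 17:00-17:30.
Tomás ∩ Ravi ∩ Teo ∩ Bashir: 11:00-13:30, 17:00-17:30.
Tomás ∩ Ravi ∩ Teo ∩ Bashir ∩ Alice: 11:00-13:30, 17:00-17:30.
The last common window of at least 90 minutes is 11:00-13:30; a 90-minute meeting can start as late as 12:00 and still end by 13:30.

12:00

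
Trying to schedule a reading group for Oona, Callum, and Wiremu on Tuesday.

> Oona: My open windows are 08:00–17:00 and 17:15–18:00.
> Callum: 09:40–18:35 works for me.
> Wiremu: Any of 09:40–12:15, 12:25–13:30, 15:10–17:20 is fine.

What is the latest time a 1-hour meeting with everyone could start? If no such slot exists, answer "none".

16:00

Oona ∩ Callum: 09:40-17:00, 17:15-18:00.
Oona ∩ Callum ∩ Wiremu: 09:40-12:15, 12:25-13:30, 15:10-17:00, 17:15-17:20.
Those are the intersection windows.
The last common window of at least 60 minutes is 15:10-17:00; a 60-minute meeting can start as late as 16:00 and still end by 17:00.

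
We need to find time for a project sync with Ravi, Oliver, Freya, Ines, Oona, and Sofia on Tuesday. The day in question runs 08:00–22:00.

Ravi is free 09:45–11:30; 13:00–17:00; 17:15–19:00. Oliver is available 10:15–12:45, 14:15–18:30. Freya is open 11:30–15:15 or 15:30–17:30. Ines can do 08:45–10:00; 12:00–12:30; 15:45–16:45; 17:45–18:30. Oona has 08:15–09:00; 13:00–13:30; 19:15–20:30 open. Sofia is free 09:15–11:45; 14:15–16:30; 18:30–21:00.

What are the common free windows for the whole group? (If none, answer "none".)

Ravi ∩ Oliver: 10:15-11:30, 14:15-17:00, 17:15-18:30.
Ravi ∩ Oliver ∩ Freya: 14:15-15:15, 15:30-17:00, 17:15-17:30.
Ravi ∩ Oliver ∩ Freya ∩ Ines: 15:45-16:45.
Ravi ∩ Oliver ∩ Freya ∩ Ines ∩ Oona: ∅.
Ravi ∩ Oliver ∩ Freya ∩ Ines ∩ Oona ∩ Sofia: ∅.
There is no time when everyone is free.

none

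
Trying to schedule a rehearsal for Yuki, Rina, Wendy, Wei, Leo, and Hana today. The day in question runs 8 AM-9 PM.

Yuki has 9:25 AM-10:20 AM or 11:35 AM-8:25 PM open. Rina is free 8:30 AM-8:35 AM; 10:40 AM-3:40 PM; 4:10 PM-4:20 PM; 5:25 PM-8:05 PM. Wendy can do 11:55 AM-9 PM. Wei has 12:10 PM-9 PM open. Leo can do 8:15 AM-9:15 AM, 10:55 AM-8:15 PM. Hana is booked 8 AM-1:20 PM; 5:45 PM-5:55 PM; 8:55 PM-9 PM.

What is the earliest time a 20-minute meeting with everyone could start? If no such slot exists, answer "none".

Yuki free: 09:25-10:20, 11:35-20:25.
Rina free: 08:30-08:35, 10:40-15:40, 16:10-16:20, 17:25-20:05.
Wendy free: 11:55-21:00.
Wei free: 12:10-21:00.
Leo free: 08:15-09:15, 10:55-20:15.
Hana free: 13:20-17:45, 17:55-20:55 (invert busy blocks within the working day).
Yuki ∩ Rina: 11:35-15:40, 16:10-16:20, 17:25-20:05.
Yuki ∩ Rina ∩ Wendy: 11:55-15:40, 16:10-16:20, 17:25-20:05.
Yuki ∩ Rina ∩ Wendy ∩ Wei: 12:10-15:40, 16:10-16:20, 17:25-20:05.
Yuki ∩ Rina ∩ Wendy ∩ Wei ∩ Leo: 12:10-15:40, 16:10-16:20, 17:25-20:05.
Yuki ∩ Rina ∩ Wendy ∩ Wei ∩ Leo ∩ Hana: 13:20-15:40, 16:10-16:20, 17:25-17:45, 17:55-20:05.
So the common availability across everyone is 13:20-15:40, 16:10-16:20, 17:25-17:45, 17:55-20:05.
The first common window of at least 20 minutes is 13:20-15:40, so the earliest start is 13:20.

13:20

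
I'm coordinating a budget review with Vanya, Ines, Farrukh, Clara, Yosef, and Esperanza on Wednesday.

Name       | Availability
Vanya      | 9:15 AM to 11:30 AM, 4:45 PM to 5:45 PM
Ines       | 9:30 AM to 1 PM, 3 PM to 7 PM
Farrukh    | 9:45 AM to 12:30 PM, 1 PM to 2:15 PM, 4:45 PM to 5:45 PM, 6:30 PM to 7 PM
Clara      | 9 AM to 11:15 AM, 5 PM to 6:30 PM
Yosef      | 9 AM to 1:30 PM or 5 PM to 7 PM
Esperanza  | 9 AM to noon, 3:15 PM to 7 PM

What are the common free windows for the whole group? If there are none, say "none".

Vanya ∩ Ines: 09:30-11:30, 16:45-17:45.
Vanya ∩ Ines ∩ Farrukh: 09:45-11:30, 16:45-17:45.
Vanya ∩ Ines ∩ Farrukh ∩ Clara: 09:45-11:15, 17:00-17:45.
Vanya ∩ Ines ∩ Farrukh ∩ Clara ∩ Yosef: 09:45-11:15, 17:00-17:45.
Vanya ∩ Ines ∩ Farrukh ∩ Clara ∩ Yosef ∩ Esperanza: 09:45-11:15, 17:00-17:45.

09:45-11:15, 17:00-17:45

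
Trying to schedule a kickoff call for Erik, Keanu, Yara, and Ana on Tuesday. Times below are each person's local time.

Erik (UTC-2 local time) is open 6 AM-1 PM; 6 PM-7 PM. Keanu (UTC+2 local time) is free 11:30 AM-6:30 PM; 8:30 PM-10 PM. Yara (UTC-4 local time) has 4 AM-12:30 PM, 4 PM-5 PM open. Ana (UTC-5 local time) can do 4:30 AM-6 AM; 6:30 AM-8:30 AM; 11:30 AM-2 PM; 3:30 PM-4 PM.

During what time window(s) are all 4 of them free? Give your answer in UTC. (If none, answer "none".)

09:30-11:00, 11:30-13:30

Erik in UTC: 08:00-15:00, 20:00-21:00 (add 2h to convert from UTC-2).
Keanu in UTC: 09:30-16:30, 18:30-20:00 (subtract 2h to convert from UTC+2).
Yara in UTC: 08:00-16:30, 20:00-21:00 (add 4h to convert from UTC-4).
Ana in UTC: 09:30-11:00, 11:30-13:30, 16:30-19:00, 20:30-21:00 (add 5h to convert from UTC-5).
Erik ∩ Keanu: 09:30-15:00.
Erik ∩ Keanu ∩ Yara: 09:30-15:00.
Erik ∩ Keanu ∩ Yara ∩ Ana: 09:30-11:00, 11:30-13:30.
So the common availability across everyone is 09:30-11:00, 11:30-13:30.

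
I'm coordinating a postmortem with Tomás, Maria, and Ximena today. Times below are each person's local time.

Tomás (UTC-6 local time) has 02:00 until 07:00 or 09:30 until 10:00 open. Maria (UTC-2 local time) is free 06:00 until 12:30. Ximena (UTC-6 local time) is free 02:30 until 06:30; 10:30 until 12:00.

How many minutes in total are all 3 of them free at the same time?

Tomás in UTC: 08:00-13:00, 15:30-16:00 (add 6h to convert from UTC-6).
Maria in UTC: 08:00-14:30 (add 2h to convert from UTC-2).
Ximena in UTC: 08:30-12:30, 16:30-18:00 (add 6h to convert from UTC-6).
Tomás ∩ Maria: 08:00-13:00.
Tomás ∩ Maria ∩ Ximena: 08:30-12:30.
That's a single block of 240 minutes.

240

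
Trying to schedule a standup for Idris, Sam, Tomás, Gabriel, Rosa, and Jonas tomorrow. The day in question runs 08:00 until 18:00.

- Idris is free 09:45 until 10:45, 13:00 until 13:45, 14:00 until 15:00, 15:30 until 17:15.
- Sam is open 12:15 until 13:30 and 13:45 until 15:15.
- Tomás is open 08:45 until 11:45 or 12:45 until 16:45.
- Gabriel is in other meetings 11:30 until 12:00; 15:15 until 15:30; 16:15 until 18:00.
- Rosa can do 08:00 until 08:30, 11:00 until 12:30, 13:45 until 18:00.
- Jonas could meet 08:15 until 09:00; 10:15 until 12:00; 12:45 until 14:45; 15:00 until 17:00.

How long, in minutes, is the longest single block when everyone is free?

45

Idris free: 09:45-10:45, 13:00-13:45, 14:00-15:00, 15:30-17:15.
Sam free: 12:15-13:30, 13:45-15:15.
Tomás free: 08:45-11:45, 12:45-16:45.
Gabriel free: 08:00-11:30, 12:00-15:15, 15:30-16:15 (invert busy blocks within the working day).
Rosa free: 08:00-08:30, 11:00-12:30, 13:45-18:00.
Jonas free: 08:15-09:00, 10:15-12:00, 12:45-14:45, 15:00-17:00.
Idris ∩ Sam: 13:00-13:30, 14:00-15:00.
Idris ∩ Sam ∩ Tomás: 13:00-13:30, 14:00-15:00.
Idris ∩ Sam ∩ Tomás ∩ Gabriel: 13:00-13:30, 14:00-15:00.
Idris ∩ Sam ∩ Tomás ∩ Gabriel ∩ Rosa: 14:00-15:00.
Idris ∩ Sam ∩ Tomás ∩ Gabriel ∩ Rosa ∩ Jonas: 14:00-14:45.
The longest is 14:00-14:45 at 45 minutes.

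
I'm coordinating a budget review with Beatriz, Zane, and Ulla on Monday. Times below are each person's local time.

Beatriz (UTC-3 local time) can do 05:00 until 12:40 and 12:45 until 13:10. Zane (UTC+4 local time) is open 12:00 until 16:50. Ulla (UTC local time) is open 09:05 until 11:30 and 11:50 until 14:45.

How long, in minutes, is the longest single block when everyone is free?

Beatriz in UTC: 08:00-15:40, 15:45-16:10 (add 3h to convert from UTC-3).
Zane in UTC: 08:00-12:50 (subtract 4h to convert from UTC+4).
Ulla in UTC: 09:05-11:30, 11:50-14:45.
Beatriz ∩ Zane: 08:00-12:50.
Beatriz ∩ Zane ∩ Ulla: 09:05-11:30, 11:50-12:50.
The longest is 09:05-11:30 at 145 minutes.

145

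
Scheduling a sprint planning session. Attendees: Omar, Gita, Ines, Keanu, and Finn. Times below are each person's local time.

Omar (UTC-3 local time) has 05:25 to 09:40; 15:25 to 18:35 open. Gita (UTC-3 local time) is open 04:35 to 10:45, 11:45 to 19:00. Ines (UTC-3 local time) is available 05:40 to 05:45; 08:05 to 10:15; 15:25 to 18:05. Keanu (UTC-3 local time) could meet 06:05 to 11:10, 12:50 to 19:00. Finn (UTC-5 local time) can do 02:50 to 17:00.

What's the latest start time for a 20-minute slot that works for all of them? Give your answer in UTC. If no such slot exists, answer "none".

Omar in UTC: 08:25-12:40, 18:25-21:35 (add 3h to convert from UTC-3).
Gita in UTC: 07:35-13:45, 14:45-22:00 (add 3h to convert from UTC-3).
Ines in UTC: 08:40-08:45, 11:05-13:15, 18:25-21:05 (add 3h to convert from UTC-3).
Keanu in UTC: 09:05-14:10, 15:50-22:00 (add 3h to convert from UTC-3).
Finn in UTC: 07:50-22:00 (add 5h to convert from UTC-5).
Omar ∩ Gita: 08:25-12:40, 18:25-21:35.
Omar ∩ Gita ∩ Ines: 08:40-08:45, 11:05-12:40, 18:25-21:05.
Omar ∩ Gita ∩ Ines ∩ Keanu: 11:05-12:40, 18:25-21:05.
Omar ∩ Gita ∩ Ines ∩ Keanu ∩ Finn: 11:05-12:40, 18:25-21:05.
Those are the intersection windows.
The last common window of at least 20 minutes is 18:25-21:05; a 20-minute meeting can start as late as 20:45 and still end by 21:05.

20:45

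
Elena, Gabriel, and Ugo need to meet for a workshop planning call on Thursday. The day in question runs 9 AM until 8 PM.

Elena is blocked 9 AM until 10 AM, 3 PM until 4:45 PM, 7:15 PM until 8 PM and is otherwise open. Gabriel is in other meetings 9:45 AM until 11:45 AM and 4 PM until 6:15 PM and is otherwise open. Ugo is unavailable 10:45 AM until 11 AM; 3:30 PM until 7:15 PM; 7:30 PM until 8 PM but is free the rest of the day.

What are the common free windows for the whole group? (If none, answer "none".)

11:45-15:00

Elena free: 10:00-15:00, 16:45-19:15 (invert busy blocks within the working day).
Gabriel free: 09:00-09:45, 11:45-16:00, 18:15-20:00 (invert busy blocks within the working day).
Ugo free: 09:00-10:45, 11:00-15:30, 19:15-19:30 (invert busy blocks within the working day).
Elena ∩ Gabriel: 11:45-15:00, 18:15-19:15.
Elena ∩ Gabriel ∩ Ugo: 11:45-15:00.
Those are the intersection windows.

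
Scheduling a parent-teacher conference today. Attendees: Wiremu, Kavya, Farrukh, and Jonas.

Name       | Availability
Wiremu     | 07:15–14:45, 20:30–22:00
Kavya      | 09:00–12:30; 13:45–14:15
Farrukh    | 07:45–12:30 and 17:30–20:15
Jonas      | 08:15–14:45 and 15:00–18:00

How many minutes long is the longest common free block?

Wiremu ∩ Kavya: 09:00-12:30, 13:45-14:15.
Wiremu ∩ Kavya ∩ Farrukh: 09:00-12:30.
Wiremu ∩ Kavya ∩ Farrukh ∩ Jonas: 09:00-12:30.
The longest is 09:00-12:30 at 210 minutes.

210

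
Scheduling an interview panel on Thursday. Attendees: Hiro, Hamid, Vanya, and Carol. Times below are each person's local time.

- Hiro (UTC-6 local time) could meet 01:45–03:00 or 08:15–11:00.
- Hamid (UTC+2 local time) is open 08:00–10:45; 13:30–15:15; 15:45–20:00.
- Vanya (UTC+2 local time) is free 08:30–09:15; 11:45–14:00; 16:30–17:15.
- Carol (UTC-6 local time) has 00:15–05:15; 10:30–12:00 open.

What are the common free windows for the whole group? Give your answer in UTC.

Hiro in UTC: 07:45-09:00, 14:15-17:00 (add 6h to convert from UTC-6).
Hamid in UTC: 06:00-08:45, 11:30-13:15, 13:45-18:00 (subtract 2h to convert from UTC+2).
Vanya in UTC: 06:30-07:15, 09:45-12:00, 14:30-15:15 (subtract 2h to convert from UTC+2).
Carol in UTC: 06:15-11:15, 16:30-18:00 (add 6h to convert from UTC-6).
Hiro ∩ Hamid: 07:45-08:45, 14:15-17:00.
Hiro ∩ Hamid ∩ Vanya: 14:30-15:15.
Hiro ∩ Hamid ∩ Vanya ∩ Carol: ∅.
There is no time when everyone is free.

none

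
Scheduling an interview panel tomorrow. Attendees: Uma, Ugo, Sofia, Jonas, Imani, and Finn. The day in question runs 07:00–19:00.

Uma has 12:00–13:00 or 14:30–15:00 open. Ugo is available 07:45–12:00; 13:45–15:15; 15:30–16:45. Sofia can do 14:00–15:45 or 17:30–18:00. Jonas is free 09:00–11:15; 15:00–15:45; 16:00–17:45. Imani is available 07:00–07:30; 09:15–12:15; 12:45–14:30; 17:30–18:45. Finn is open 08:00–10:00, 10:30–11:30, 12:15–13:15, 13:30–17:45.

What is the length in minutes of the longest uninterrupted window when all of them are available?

Uma ∩ Ugo: 14:30-15:00.
Uma ∩ Ugo ∩ Sofia: 14:30-15:00.
Uma ∩ Ugo ∩ Sofia ∩ Jonas: ∅.
Uma ∩ Ugo ∩ Sofia ∩ Jonas ∩ Imani: ∅.
Uma ∩ Ugo ∩ Sofia ∩ Jonas ∩ Imani ∩ Finn: ∅.
There is no time when everyone is free.
No common window exists, so the longest block is 0 minutes.

0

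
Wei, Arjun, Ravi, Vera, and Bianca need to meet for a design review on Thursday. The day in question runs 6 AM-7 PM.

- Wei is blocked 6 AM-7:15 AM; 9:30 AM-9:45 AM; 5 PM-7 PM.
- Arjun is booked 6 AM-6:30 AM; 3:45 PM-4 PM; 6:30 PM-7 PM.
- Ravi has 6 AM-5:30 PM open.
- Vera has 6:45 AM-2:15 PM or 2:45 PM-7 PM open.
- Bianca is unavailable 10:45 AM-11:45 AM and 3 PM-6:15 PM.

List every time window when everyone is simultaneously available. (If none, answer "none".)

Wei free: 07:15-09:30, 09:45-17:00 (invert busy blocks within the working day).
Arjun free: 06:30-15:45, 16:00-18:30 (invert busy blocks within the working day).
Ravi free: 06:00-17:30.
Vera free: 06:45-14:15, 14:45-19:00.
Bianca free: 06:00-10:45, 11:45-15:00, 18:15-19:00 (invert busy blocks within the working day).
Wei ∩ Arjun: 07:15-09:30, 09:45-15:45, 16:00-17:00.
Wei ∩ Arjun ∩ Ravi: 07:15-09:30, 09:45-15:45, 16:00-17:00.
Wei ∩ Arjun ∩ Ravi ∩ Vera: 07:15-09:30, 09:45-14:15, 14:45-15:45, 16:00-17:00.
Wei ∩ Arjun ∩ Ravi ∩ Vera ∩ Bianca: 07:15-09:30, 09:45-10:45, 11:45-14:15, 14:45-15:00.

07:15-09:30, 09:45-10:45, 11:45-14:15, 14:45-15:00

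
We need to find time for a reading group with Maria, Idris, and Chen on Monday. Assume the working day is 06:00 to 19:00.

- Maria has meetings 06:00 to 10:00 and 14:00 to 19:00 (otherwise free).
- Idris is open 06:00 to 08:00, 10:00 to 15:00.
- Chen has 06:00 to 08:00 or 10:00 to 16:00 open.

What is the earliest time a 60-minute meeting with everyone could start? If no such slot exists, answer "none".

Maria free: 10:00-14:00 (invert busy blocks within the working day).
Idris free: 06:00-08:00, 10:00-15:00.
Chen free: 06:00-08:00, 10:00-16:00.
Maria ∩ Idris: 10:00-14:00.
Maria ∩ Idris ∩ Chen: 10:00-14:00.
The first common window of at least 60 minutes is 10:00-14:00, so the earliest start is 10:00.

10:00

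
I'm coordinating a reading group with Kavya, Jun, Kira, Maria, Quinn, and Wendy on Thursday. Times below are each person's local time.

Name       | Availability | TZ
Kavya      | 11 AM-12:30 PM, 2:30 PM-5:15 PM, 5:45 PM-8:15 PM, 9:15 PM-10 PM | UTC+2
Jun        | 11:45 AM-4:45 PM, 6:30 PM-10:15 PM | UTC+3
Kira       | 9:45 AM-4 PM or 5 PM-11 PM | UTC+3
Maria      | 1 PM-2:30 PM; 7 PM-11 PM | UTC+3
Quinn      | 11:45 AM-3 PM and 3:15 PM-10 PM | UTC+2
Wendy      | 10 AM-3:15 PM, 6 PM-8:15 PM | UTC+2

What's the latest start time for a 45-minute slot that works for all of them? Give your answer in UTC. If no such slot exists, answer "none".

17:30

Kavya in UTC: 09:00-10:30, 12:30-15:15, 15:45-18:15, 19:15-20:00 (subtract 2h to convert from UTC+2).
Jun in UTC: 08:45-13:45, 15:30-19:15 (subtract 3h to convert from UTC+3).
Kira in UTC: 06:45-13:00, 14:00-20:00 (subtract 3h to convert from UTC+3).
Maria in UTC: 10:00-11:30, 16:00-20:00 (subtract 3h to convert from UTC+3).
Quinn in UTC: 09:45-13:00, 13:15-20:00 (subtract 2h to convert from UTC+2).
Wendy in UTC: 08:00-13:15, 16:00-18:15 (subtract 2h to convert from UTC+2).
Kavya ∩ Jun: 09:00-10:30, 12:30-13:45, 15:45-18:15.
Kavya ∩ Jun ∩ Kira: 09:00-10:30, 12:30-13:00, 15:45-18:15.
Kavya ∩ Jun ∩ Kira ∩ Maria: 10:00-10:30, 16:00-18:15.
Kavya ∩ Jun ∩ Kira ∩ Maria ∩ Quinn: 10:00-10:30, 16:00-18:15.
Kavya ∩ Jun ∩ Kira ∩ Maria ∩ Quinn ∩ Wendy: 10:00-10:30, 16:00-18:15.
The last common window of at least 45 minutes is 16:00-18:15; a 45-minute meeting can start as late as 17:30 and still end by 18:15.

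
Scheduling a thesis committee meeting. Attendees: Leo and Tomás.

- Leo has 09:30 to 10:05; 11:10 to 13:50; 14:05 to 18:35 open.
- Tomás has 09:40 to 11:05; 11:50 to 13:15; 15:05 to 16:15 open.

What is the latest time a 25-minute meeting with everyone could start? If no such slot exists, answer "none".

15:50

Leo ∩ Tomás: 09:40-10:05, 11:50-13:15, 15:05-16:15.
The last common window of at least 25 minutes is 15:05-16:15; a 25-minute meeting can start as late as 15:50 and still end by 16:15.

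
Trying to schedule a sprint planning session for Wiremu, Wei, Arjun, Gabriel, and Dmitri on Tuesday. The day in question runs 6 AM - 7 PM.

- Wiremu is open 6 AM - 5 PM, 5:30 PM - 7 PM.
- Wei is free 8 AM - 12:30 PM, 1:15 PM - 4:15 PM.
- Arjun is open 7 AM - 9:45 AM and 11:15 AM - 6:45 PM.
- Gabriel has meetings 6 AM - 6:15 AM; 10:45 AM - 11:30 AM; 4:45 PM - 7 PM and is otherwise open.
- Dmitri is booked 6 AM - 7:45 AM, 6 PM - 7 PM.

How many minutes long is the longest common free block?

Wiremu free: 06:00-17:00, 17:30-19:00.
Wei free: 08:00-12:30, 13:15-16:15.
Arjun free: 07:00-09:45, 11:15-18:45.
Gabriel free: 06:15-10:45, 11:30-16:45 (invert busy blocks within the working day).
Dmitri free: 07:45-18:00 (invert busy blocks within the working day).
Wiremu ∩ Wei: 08:00-12:30, 13:15-16:15.
Wiremu ∩ Wei ∩ Arjun: 08:00-09:45, 11:15-12:30, 13:15-16:15.
Wiremu ∩ Wei ∩ Arjun ∩ Gabriel: 08:00-09:45, 11:30-12:30, 13:15-16:15.
Wiremu ∩ Wei ∩ Arjun ∩ Gabriel ∩ Dmitri: 08:00-09:45, 11:30-12:30, 13:15-16:15.
The longest is 13:15-16:15 at 180 minutes.

180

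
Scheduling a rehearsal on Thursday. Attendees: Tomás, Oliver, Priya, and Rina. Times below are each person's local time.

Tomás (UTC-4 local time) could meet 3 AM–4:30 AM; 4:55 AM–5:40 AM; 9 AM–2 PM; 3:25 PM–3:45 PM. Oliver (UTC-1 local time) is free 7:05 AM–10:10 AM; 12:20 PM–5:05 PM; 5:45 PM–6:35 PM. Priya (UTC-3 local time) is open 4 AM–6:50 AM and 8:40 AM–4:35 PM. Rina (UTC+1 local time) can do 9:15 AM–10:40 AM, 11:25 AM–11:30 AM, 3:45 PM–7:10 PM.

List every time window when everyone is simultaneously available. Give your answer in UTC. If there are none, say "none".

08:15-08:30, 08:55-09:40, 14:45-18:00

Tomás in UTC: 07:00-08:30, 08:55-09:40, 13:00-18:00, 19:25-19:45 (add 4h to convert from UTC-4).
Oliver in UTC: 08:05-11:10, 13:20-18:05, 18:45-19:35 (add 1h to convert from UTC-1).
Priya in UTC: 07:00-09:50, 11:40-19:35 (add 3h to convert from UTC-3).
Rina in UTC: 08:15-09:40, 10:25-10:30, 14:45-18:10 (subtract 1h to convert from UTC+1).
Tomás ∩ Oliver: 08:05-08:30, 08:55-09:40, 13:20-18:00, 19:25-19:35.
Tomás ∩ Oliver ∩ Priya: 08:05-08:30, 08:55-09:40, 13:20-18:00, 19:25-19:35.
Tomás ∩ Oliver ∩ Priya ∩ Rina: 08:15-08:30, 08:55-09:40, 14:45-18:00.
Those are the intersection windows.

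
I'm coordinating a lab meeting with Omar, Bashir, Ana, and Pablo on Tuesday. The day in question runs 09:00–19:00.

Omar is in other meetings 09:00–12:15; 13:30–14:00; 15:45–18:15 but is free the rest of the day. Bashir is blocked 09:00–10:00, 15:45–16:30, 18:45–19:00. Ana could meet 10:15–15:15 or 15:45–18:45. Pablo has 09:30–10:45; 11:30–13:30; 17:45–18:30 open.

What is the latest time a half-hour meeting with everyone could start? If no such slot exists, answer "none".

13:00

Omar free: 12:15-13:30, 14:00-15:45, 18:15-19:00 (invert busy blocks within the working day).
Bashir free: 10:00-15:45, 16:30-18:45 (invert busy blocks within the working day).
Ana free: 10:15-15:15, 15:45-18:45.
Pablo free: 09:30-10:45, 11:30-13:30, 17:45-18:30.
Omar ∩ Bashir: 12:15-13:30, 14:00-15:45, 18:15-18:45.
Omar ∩ Bashir ∩ Ana: 12:15-13:30, 14:00-15:15, 18:15-18:45.
Omar ∩ Bashir ∩ Ana ∩ Pablo: 12:15-13:30, 18:15-18:30.
The last common window of at least 30 minutes is 12:15-13:30; a 30-minute meeting can start as late as 13:00 and still end by 13:30.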